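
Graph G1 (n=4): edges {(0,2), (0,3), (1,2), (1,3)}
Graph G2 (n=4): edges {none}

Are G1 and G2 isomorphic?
No, not isomorphic

The graphs are NOT isomorphic.

Degrees in G1: deg(0)=2, deg(1)=2, deg(2)=2, deg(3)=2.
Sorted degree sequence of G1: [2, 2, 2, 2].
Degrees in G2: deg(0)=0, deg(1)=0, deg(2)=0, deg(3)=0.
Sorted degree sequence of G2: [0, 0, 0, 0].
The (sorted) degree sequence is an isomorphism invariant, so since G1 and G2 have different degree sequences they cannot be isomorphic.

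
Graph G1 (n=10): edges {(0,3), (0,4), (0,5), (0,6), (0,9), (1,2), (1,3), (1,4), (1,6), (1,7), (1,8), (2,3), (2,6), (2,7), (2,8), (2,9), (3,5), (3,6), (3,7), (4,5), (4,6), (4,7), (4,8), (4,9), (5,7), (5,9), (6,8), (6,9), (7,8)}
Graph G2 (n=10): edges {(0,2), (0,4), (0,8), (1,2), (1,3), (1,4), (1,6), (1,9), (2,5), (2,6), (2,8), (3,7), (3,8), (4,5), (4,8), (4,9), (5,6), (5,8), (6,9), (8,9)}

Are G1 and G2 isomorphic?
No, not isomorphic

The graphs are NOT isomorphic.

Degrees in G1: deg(0)=5, deg(1)=6, deg(2)=6, deg(3)=6, deg(4)=7, deg(5)=5, deg(6)=7, deg(7)=6, deg(8)=5, deg(9)=5.
Sorted degree sequence of G1: [7, 7, 6, 6, 6, 6, 5, 5, 5, 5].
Degrees in G2: deg(0)=3, deg(1)=5, deg(2)=5, deg(3)=3, deg(4)=5, deg(5)=4, deg(6)=4, deg(7)=1, deg(8)=6, deg(9)=4.
Sorted degree sequence of G2: [6, 5, 5, 5, 4, 4, 4, 3, 3, 1].
The (sorted) degree sequence is an isomorphism invariant, so since G1 and G2 have different degree sequences they cannot be isomorphic.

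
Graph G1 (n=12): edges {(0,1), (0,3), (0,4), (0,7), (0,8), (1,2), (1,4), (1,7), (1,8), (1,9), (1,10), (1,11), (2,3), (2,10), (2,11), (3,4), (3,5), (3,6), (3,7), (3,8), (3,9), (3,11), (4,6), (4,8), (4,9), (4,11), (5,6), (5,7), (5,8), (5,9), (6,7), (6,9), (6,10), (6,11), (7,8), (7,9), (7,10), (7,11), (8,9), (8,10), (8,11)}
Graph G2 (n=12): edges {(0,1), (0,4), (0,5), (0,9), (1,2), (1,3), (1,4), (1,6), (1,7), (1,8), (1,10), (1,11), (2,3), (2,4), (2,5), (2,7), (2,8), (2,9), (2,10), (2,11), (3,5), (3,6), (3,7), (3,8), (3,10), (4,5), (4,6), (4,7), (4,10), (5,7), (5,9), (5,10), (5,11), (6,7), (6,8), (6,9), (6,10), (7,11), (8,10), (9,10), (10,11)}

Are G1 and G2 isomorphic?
Yes, isomorphic

The graphs are isomorphic.
One valid mapping φ: V(G1) → V(G2): 0→11, 1→5, 2→0, 3→1, 4→7, 5→8, 6→6, 7→10, 8→2, 9→3, 10→9, 11→4

Verify φ preserves adjacency — for each edge of G1, its image is an edge of G2:
  (0,1) → (φ(0),φ(1)) = (5,11) ∈ E(G2) ✓
  (0,3) → (φ(0),φ(3)) = (1,11) ∈ E(G2) ✓
  (0,4) → (φ(0),φ(4)) = (7,11) ∈ E(G2) ✓
  (0,7) → (φ(0),φ(7)) = (10,11) ∈ E(G2) ✓
  (0,8) → (φ(0),φ(8)) = (2,11) ∈ E(G2) ✓
  (1,2) → (φ(1),φ(2)) = (0,5) ∈ E(G2) ✓
  (1,4) → (φ(1),φ(4)) = (5,7) ∈ E(G2) ✓
  (1,7) → (φ(1),φ(7)) = (5,10) ∈ E(G2) ✓
  (1,8) → (φ(1),φ(8)) = (2,5) ∈ E(G2) ✓
  (1,9) → (φ(1),φ(9)) = (3,5) ∈ E(G2) ✓
  (1,10) → (φ(1),φ(10)) = (5,9) ∈ E(G2) ✓
  (1,11) → (φ(1),φ(11)) = (4,5) ∈ E(G2) ✓
  (2,3) → (φ(2),φ(3)) = (0,1) ∈ E(G2) ✓
  (2,10) → (φ(2),φ(10)) = (0,9) ∈ E(G2) ✓
  (2,11) → (φ(2),φ(11)) = (0,4) ∈ E(G2) ✓
  (3,4) → (φ(3),φ(4)) = (1,7) ∈ E(G2) ✓
  (3,5) → (φ(3),φ(5)) = (1,8) ∈ E(G2) ✓
  (3,6) → (φ(3),φ(6)) = (1,6) ∈ E(G2) ✓
  (3,7) → (φ(3),φ(7)) = (1,10) ∈ E(G2) ✓
  (3,8) → (φ(3),φ(8)) = (1,2) ∈ E(G2) ✓
  (3,9) → (φ(3),φ(9)) = (1,3) ∈ E(G2) ✓
  (3,11) → (φ(3),φ(11)) = (1,4) ∈ E(G2) ✓
  (4,6) → (φ(4),φ(6)) = (6,7) ∈ E(G2) ✓
  (4,8) → (φ(4),φ(8)) = (2,7) ∈ E(G2) ✓
  (4,9) → (φ(4),φ(9)) = (3,7) ∈ E(G2) ✓
  (4,11) → (φ(4),φ(11)) = (4,7) ∈ E(G2) ✓
  (5,6) → (φ(5),φ(6)) = (6,8) ∈ E(G2) ✓
  (5,7) → (φ(5),φ(7)) = (8,10) ∈ E(G2) ✓
  (5,8) → (φ(5),φ(8)) = (2,8) ∈ E(G2) ✓
  (5,9) → (φ(5),φ(9)) = (3,8) ∈ E(G2) ✓
  (6,7) → (φ(6),φ(7)) = (6,10) ∈ E(G2) ✓
  (6,9) → (φ(6),φ(9)) = (3,6) ∈ E(G2) ✓
  (6,10) → (φ(6),φ(10)) = (6,9) ∈ E(G2) ✓
  (6,11) → (φ(6),φ(11)) = (4,6) ∈ E(G2) ✓
  (7,8) → (φ(7),φ(8)) = (2,10) ∈ E(G2) ✓
  (7,9) → (φ(7),φ(9)) = (3,10) ∈ E(G2) ✓
  (7,10) → (φ(7),φ(10)) = (9,10) ∈ E(G2) ✓
  (7,11) → (φ(7),φ(11)) = (4,10) ∈ E(G2) ✓
  (8,9) → (φ(8),φ(9)) = (2,3) ∈ E(G2) ✓
  (8,10) → (φ(8),φ(10)) = (2,9) ∈ E(G2) ✓
  (8,11) → (φ(8),φ(11)) = (2,4) ∈ E(G2) ✓
All 41 edges of G1 map to edges of G2, and |E(G1)| = |E(G2)| = 41, so φ is a bijection on edges as well as vertices. Hence G1 ≅ G2.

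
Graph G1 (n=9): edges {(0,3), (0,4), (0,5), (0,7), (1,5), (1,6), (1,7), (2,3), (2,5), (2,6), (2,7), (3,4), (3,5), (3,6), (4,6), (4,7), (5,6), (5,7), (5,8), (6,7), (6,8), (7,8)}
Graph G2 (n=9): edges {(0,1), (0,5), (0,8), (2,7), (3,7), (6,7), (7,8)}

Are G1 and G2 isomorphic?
No, not isomorphic

The graphs are NOT isomorphic.

Connected components of G1: 1 component(s) with vertex sets [[0, 1, 2, 3, 4, 5, 6, 7, 8]], sizes [9].
Connected components of G2: 2 component(s) with vertex sets [[4], [0, 1, 2, 3, 5, 6, 7, 8]], sizes [1, 8].
The number of connected components (and the multiset of component sizes) is an isomorphism invariant — an isomorphism maps each component of G1 bijectively onto a component of G2. Since G1 has 1 component(s) and G2 has 2, they cannot be isomorphic.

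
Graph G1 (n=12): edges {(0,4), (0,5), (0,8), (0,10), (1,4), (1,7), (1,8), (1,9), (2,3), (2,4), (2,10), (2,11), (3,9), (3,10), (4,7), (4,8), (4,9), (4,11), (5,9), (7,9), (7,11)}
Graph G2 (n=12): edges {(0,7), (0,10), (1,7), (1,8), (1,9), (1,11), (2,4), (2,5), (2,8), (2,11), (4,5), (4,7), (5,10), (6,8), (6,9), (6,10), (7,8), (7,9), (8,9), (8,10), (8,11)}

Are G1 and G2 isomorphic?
Yes, isomorphic

The graphs are isomorphic.
One valid mapping φ: V(G1) → V(G2): 0→10, 1→9, 2→2, 3→4, 4→8, 5→0, 6→3, 7→1, 8→6, 9→7, 10→5, 11→11

Verify φ preserves adjacency — for each edge of G1, its image is an edge of G2:
  (0,4) → (φ(0),φ(4)) = (8,10) ∈ E(G2) ✓
  (0,5) → (φ(0),φ(5)) = (0,10) ∈ E(G2) ✓
  (0,8) → (φ(0),φ(8)) = (6,10) ∈ E(G2) ✓
  (0,10) → (φ(0),φ(10)) = (5,10) ∈ E(G2) ✓
  (1,4) → (φ(1),φ(4)) = (8,9) ∈ E(G2) ✓
  (1,7) → (φ(1),φ(7)) = (1,9) ∈ E(G2) ✓
  (1,8) → (φ(1),φ(8)) = (6,9) ∈ E(G2) ✓
  (1,9) → (φ(1),φ(9)) = (7,9) ∈ E(G2) ✓
  (2,3) → (φ(2),φ(3)) = (2,4) ∈ E(G2) ✓
  (2,4) → (φ(2),φ(4)) = (2,8) ∈ E(G2) ✓
  (2,10) → (φ(2),φ(10)) = (2,5) ∈ E(G2) ✓
  (2,11) → (φ(2),φ(11)) = (2,11) ∈ E(G2) ✓
  (3,9) → (φ(3),φ(9)) = (4,7) ∈ E(G2) ✓
  (3,10) → (φ(3),φ(10)) = (4,5) ∈ E(G2) ✓
  (4,7) → (φ(4),φ(7)) = (1,8) ∈ E(G2) ✓
  (4,8) → (φ(4),φ(8)) = (6,8) ∈ E(G2) ✓
  (4,9) → (φ(4),φ(9)) = (7,8) ∈ E(G2) ✓
  (4,11) → (φ(4),φ(11)) = (8,11) ∈ E(G2) ✓
  (5,9) → (φ(5),φ(9)) = (0,7) ∈ E(G2) ✓
  (7,9) → (φ(7),φ(9)) = (1,7) ∈ E(G2) ✓
  (7,11) → (φ(7),φ(11)) = (1,11) ∈ E(G2) ✓
All 21 edges of G1 map to edges of G2, and |E(G1)| = |E(G2)| = 21, so φ is a bijection on edges as well as vertices. Hence G1 ≅ G2.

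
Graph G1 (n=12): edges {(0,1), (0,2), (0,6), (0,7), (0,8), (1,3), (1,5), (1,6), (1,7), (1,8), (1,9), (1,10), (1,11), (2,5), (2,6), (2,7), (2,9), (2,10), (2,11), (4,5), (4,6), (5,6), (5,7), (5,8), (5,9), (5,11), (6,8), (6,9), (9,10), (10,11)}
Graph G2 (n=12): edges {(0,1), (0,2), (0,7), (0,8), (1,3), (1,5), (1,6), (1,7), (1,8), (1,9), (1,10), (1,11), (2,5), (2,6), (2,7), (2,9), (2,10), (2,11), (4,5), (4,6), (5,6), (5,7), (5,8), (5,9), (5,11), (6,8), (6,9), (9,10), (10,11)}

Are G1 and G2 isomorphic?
No, not isomorphic

The graphs are NOT isomorphic.

Counting edges: G1 has 30 edge(s); G2 has 29 edge(s).
Edge count is an isomorphism invariant (a bijection on vertices induces a bijection on edges), so differing edge counts rule out isomorphism.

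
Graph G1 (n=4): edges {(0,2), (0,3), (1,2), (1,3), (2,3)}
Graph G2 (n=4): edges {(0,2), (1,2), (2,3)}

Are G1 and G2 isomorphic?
No, not isomorphic

The graphs are NOT isomorphic.

Degrees in G1: deg(0)=2, deg(1)=2, deg(2)=3, deg(3)=3.
Sorted degree sequence of G1: [3, 3, 2, 2].
Degrees in G2: deg(0)=1, deg(1)=1, deg(2)=3, deg(3)=1.
Sorted degree sequence of G2: [3, 1, 1, 1].
The (sorted) degree sequence is an isomorphism invariant, so since G1 and G2 have different degree sequences they cannot be isomorphic.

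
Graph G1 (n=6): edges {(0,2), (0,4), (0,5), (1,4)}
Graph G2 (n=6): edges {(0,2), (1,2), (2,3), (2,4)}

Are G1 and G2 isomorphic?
No, not isomorphic

The graphs are NOT isomorphic.

Degrees in G1: deg(0)=3, deg(1)=1, deg(2)=1, deg(3)=0, deg(4)=2, deg(5)=1.
Sorted degree sequence of G1: [3, 2, 1, 1, 1, 0].
Degrees in G2: deg(0)=1, deg(1)=1, deg(2)=4, deg(3)=1, deg(4)=1, deg(5)=0.
Sorted degree sequence of G2: [4, 1, 1, 1, 1, 0].
The (sorted) degree sequence is an isomorphism invariant, so since G1 and G2 have different degree sequences they cannot be isomorphic.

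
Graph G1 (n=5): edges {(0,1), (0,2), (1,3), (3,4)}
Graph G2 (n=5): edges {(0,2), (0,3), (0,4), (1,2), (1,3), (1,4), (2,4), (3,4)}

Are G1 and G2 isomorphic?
No, not isomorphic

The graphs are NOT isomorphic.

Counting triangles (3-cliques): G1 has 0, G2 has 4.
Triangle count is an isomorphism invariant, so differing triangle counts rule out isomorphism.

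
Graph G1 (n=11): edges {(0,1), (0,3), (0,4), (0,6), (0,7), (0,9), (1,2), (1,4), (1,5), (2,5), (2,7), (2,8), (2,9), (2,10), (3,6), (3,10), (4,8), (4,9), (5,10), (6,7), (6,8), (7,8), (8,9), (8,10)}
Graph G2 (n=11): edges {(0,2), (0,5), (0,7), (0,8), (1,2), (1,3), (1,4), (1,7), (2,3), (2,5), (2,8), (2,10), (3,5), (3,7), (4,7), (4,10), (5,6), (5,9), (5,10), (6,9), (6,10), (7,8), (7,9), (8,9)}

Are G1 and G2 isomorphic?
Yes, isomorphic

The graphs are isomorphic.
One valid mapping φ: V(G1) → V(G2): 0→7, 1→9, 2→5, 3→4, 4→8, 5→6, 6→1, 7→3, 8→2, 9→0, 10→10

Verify φ preserves adjacency — for each edge of G1, its image is an edge of G2:
  (0,1) → (φ(0),φ(1)) = (7,9) ∈ E(G2) ✓
  (0,3) → (φ(0),φ(3)) = (4,7) ∈ E(G2) ✓
  (0,4) → (φ(0),φ(4)) = (7,8) ∈ E(G2) ✓
  (0,6) → (φ(0),φ(6)) = (1,7) ∈ E(G2) ✓
  (0,7) → (φ(0),φ(7)) = (3,7) ∈ E(G2) ✓
  (0,9) → (φ(0),φ(9)) = (0,7) ∈ E(G2) ✓
  (1,2) → (φ(1),φ(2)) = (5,9) ∈ E(G2) ✓
  (1,4) → (φ(1),φ(4)) = (8,9) ∈ E(G2) ✓
  (1,5) → (φ(1),φ(5)) = (6,9) ∈ E(G2) ✓
  (2,5) → (φ(2),φ(5)) = (5,6) ∈ E(G2) ✓
  (2,7) → (φ(2),φ(7)) = (3,5) ∈ E(G2) ✓
  (2,8) → (φ(2),φ(8)) = (2,5) ∈ E(G2) ✓
  (2,9) → (φ(2),φ(9)) = (0,5) ∈ E(G2) ✓
  (2,10) → (φ(2),φ(10)) = (5,10) ∈ E(G2) ✓
  (3,6) → (φ(3),φ(6)) = (1,4) ∈ E(G2) ✓
  (3,10) → (φ(3),φ(10)) = (4,10) ∈ E(G2) ✓
  (4,8) → (φ(4),φ(8)) = (2,8) ∈ E(G2) ✓
  (4,9) → (φ(4),φ(9)) = (0,8) ∈ E(G2) ✓
  (5,10) → (φ(5),φ(10)) = (6,10) ∈ E(G2) ✓
  (6,7) → (φ(6),φ(7)) = (1,3) ∈ E(G2) ✓
  (6,8) → (φ(6),φ(8)) = (1,2) ∈ E(G2) ✓
  (7,8) → (φ(7),φ(8)) = (2,3) ∈ E(G2) ✓
  (8,9) → (φ(8),φ(9)) = (0,2) ∈ E(G2) ✓
  (8,10) → (φ(8),φ(10)) = (2,10) ∈ E(G2) ✓
All 24 edges of G1 map to edges of G2, and |E(G1)| = |E(G2)| = 24, so φ is a bijection on edges as well as vertices. Hence G1 ≅ G2.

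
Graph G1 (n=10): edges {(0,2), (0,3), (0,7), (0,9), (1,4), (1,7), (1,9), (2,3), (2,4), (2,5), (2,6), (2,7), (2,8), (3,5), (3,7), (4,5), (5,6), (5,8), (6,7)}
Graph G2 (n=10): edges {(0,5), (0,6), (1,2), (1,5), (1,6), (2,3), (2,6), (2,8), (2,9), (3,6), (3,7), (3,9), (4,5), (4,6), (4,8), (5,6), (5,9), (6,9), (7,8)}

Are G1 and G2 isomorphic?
Yes, isomorphic

The graphs are isomorphic.
One valid mapping φ: V(G1) → V(G2): 0→3, 1→8, 2→6, 3→9, 4→4, 5→5, 6→1, 7→2, 8→0, 9→7

Verify φ preserves adjacency — for each edge of G1, its image is an edge of G2:
  (0,2) → (φ(0),φ(2)) = (3,6) ∈ E(G2) ✓
  (0,3) → (φ(0),φ(3)) = (3,9) ∈ E(G2) ✓
  (0,7) → (φ(0),φ(7)) = (2,3) ∈ E(G2) ✓
  (0,9) → (φ(0),φ(9)) = (3,7) ∈ E(G2) ✓
  (1,4) → (φ(1),φ(4)) = (4,8) ∈ E(G2) ✓
  (1,7) → (φ(1),φ(7)) = (2,8) ∈ E(G2) ✓
  (1,9) → (φ(1),φ(9)) = (7,8) ∈ E(G2) ✓
  (2,3) → (φ(2),φ(3)) = (6,9) ∈ E(G2) ✓
  (2,4) → (φ(2),φ(4)) = (4,6) ∈ E(G2) ✓
  (2,5) → (φ(2),φ(5)) = (5,6) ∈ E(G2) ✓
  (2,6) → (φ(2),φ(6)) = (1,6) ∈ E(G2) ✓
  (2,7) → (φ(2),φ(7)) = (2,6) ∈ E(G2) ✓
  (2,8) → (φ(2),φ(8)) = (0,6) ∈ E(G2) ✓
  (3,5) → (φ(3),φ(5)) = (5,9) ∈ E(G2) ✓
  (3,7) → (φ(3),φ(7)) = (2,9) ∈ E(G2) ✓
  (4,5) → (φ(4),φ(5)) = (4,5) ∈ E(G2) ✓
  (5,6) → (φ(5),φ(6)) = (1,5) ∈ E(G2) ✓
  (5,8) → (φ(5),φ(8)) = (0,5) ∈ E(G2) ✓
  (6,7) → (φ(6),φ(7)) = (1,2) ∈ E(G2) ✓
All 19 edges of G1 map to edges of G2, and |E(G1)| = |E(G2)| = 19, so φ is a bijection on edges as well as vertices. Hence G1 ≅ G2.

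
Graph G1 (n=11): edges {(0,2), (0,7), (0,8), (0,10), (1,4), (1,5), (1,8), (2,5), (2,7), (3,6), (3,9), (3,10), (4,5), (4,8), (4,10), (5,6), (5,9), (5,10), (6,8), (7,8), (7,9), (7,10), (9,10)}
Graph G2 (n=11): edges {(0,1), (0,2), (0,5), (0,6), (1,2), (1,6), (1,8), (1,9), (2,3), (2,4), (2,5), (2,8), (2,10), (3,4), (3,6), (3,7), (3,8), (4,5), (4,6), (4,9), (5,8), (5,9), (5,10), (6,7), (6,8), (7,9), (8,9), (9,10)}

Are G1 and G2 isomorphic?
No, not isomorphic

The graphs are NOT isomorphic.

Counting triangles (3-cliques): G1 has 9, G2 has 17.
Triangle count is an isomorphism invariant, so differing triangle counts rule out isomorphism.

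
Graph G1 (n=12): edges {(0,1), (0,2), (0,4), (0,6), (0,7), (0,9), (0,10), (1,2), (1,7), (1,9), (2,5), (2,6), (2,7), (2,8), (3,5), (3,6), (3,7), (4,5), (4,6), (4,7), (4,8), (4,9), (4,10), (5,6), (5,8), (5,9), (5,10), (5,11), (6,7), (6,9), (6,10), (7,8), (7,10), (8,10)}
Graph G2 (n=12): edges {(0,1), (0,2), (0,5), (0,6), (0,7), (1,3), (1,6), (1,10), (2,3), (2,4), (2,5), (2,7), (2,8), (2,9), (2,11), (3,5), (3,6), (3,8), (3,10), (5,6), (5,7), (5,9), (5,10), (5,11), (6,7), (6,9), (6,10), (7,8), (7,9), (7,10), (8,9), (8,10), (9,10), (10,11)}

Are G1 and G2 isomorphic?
Yes, isomorphic

The graphs are isomorphic.
One valid mapping φ: V(G1) → V(G2): 0→6, 1→1, 2→3, 3→11, 4→7, 5→2, 6→5, 7→10, 8→8, 9→0, 10→9, 11→4

Verify φ preserves adjacency — for each edge of G1, its image is an edge of G2:
  (0,1) → (φ(0),φ(1)) = (1,6) ∈ E(G2) ✓
  (0,2) → (φ(0),φ(2)) = (3,6) ∈ E(G2) ✓
  (0,4) → (φ(0),φ(4)) = (6,7) ∈ E(G2) ✓
  (0,6) → (φ(0),φ(6)) = (5,6) ∈ E(G2) ✓
  (0,7) → (φ(0),φ(7)) = (6,10) ∈ E(G2) ✓
  (0,9) → (φ(0),φ(9)) = (0,6) ∈ E(G2) ✓
  (0,10) → (φ(0),φ(10)) = (6,9) ∈ E(G2) ✓
  (1,2) → (φ(1),φ(2)) = (1,3) ∈ E(G2) ✓
  (1,7) → (φ(1),φ(7)) = (1,10) ∈ E(G2) ✓
  (1,9) → (φ(1),φ(9)) = (0,1) ∈ E(G2) ✓
  (2,5) → (φ(2),φ(5)) = (2,3) ∈ E(G2) ✓
  (2,6) → (φ(2),φ(6)) = (3,5) ∈ E(G2) ✓
  (2,7) → (φ(2),φ(7)) = (3,10) ∈ E(G2) ✓
  (2,8) → (φ(2),φ(8)) = (3,8) ∈ E(G2) ✓
  (3,5) → (φ(3),φ(5)) = (2,11) ∈ E(G2) ✓
  (3,6) → (φ(3),φ(6)) = (5,11) ∈ E(G2) ✓
  (3,7) → (φ(3),φ(7)) = (10,11) ∈ E(G2) ✓
  (4,5) → (φ(4),φ(5)) = (2,7) ∈ E(G2) ✓
  (4,6) → (φ(4),φ(6)) = (5,7) ∈ E(G2) ✓
  (4,7) → (φ(4),φ(7)) = (7,10) ∈ E(G2) ✓
  (4,8) → (φ(4),φ(8)) = (7,8) ∈ E(G2) ✓
  (4,9) → (φ(4),φ(9)) = (0,7) ∈ E(G2) ✓
  (4,10) → (φ(4),φ(10)) = (7,9) ∈ E(G2) ✓
  (5,6) → (φ(5),φ(6)) = (2,5) ∈ E(G2) ✓
  (5,8) → (φ(5),φ(8)) = (2,8) ∈ E(G2) ✓
  (5,9) → (φ(5),φ(9)) = (0,2) ∈ E(G2) ✓
  (5,10) → (φ(5),φ(10)) = (2,9) ∈ E(G2) ✓
  (5,11) → (φ(5),φ(11)) = (2,4) ∈ E(G2) ✓
  (6,7) → (φ(6),φ(7)) = (5,10) ∈ E(G2) ✓
  (6,9) → (φ(6),φ(9)) = (0,5) ∈ E(G2) ✓
  (6,10) → (φ(6),φ(10)) = (5,9) ∈ E(G2) ✓
  (7,8) → (φ(7),φ(8)) = (8,10) ∈ E(G2) ✓
  (7,10) → (φ(7),φ(10)) = (9,10) ∈ E(G2) ✓
  (8,10) → (φ(8),φ(10)) = (8,9) ∈ E(G2) ✓
All 34 edges of G1 map to edges of G2, and |E(G1)| = |E(G2)| = 34, so φ is a bijection on edges as well as vertices. Hence G1 ≅ G2.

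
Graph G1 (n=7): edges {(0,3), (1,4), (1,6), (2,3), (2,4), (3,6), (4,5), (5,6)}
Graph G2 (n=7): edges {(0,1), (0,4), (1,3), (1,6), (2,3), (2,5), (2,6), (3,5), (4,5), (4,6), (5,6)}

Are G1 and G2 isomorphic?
No, not isomorphic

The graphs are NOT isomorphic.

Counting triangles (3-cliques): G1 has 0, G2 has 3.
Triangle count is an isomorphism invariant, so differing triangle counts rule out isomorphism.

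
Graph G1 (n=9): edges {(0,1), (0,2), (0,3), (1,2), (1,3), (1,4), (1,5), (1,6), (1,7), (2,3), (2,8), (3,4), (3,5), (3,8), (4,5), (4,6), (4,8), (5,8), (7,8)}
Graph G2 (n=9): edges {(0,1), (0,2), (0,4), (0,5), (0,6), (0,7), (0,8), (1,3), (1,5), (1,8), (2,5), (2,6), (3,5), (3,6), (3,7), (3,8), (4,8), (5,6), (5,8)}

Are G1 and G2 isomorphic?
Yes, isomorphic

The graphs are isomorphic.
One valid mapping φ: V(G1) → V(G2): 0→2, 1→0, 2→6, 3→5, 4→8, 5→1, 6→4, 7→7, 8→3

Verify φ preserves adjacency — for each edge of G1, its image is an edge of G2:
  (0,1) → (φ(0),φ(1)) = (0,2) ∈ E(G2) ✓
  (0,2) → (φ(0),φ(2)) = (2,6) ∈ E(G2) ✓
  (0,3) → (φ(0),φ(3)) = (2,5) ∈ E(G2) ✓
  (1,2) → (φ(1),φ(2)) = (0,6) ∈ E(G2) ✓
  (1,3) → (φ(1),φ(3)) = (0,5) ∈ E(G2) ✓
  (1,4) → (φ(1),φ(4)) = (0,8) ∈ E(G2) ✓
  (1,5) → (φ(1),φ(5)) = (0,1) ∈ E(G2) ✓
  (1,6) → (φ(1),φ(6)) = (0,4) ∈ E(G2) ✓
  (1,7) → (φ(1),φ(7)) = (0,7) ∈ E(G2) ✓
  (2,3) → (φ(2),φ(3)) = (5,6) ∈ E(G2) ✓
  (2,8) → (φ(2),φ(8)) = (3,6) ∈ E(G2) ✓
  (3,4) → (φ(3),φ(4)) = (5,8) ∈ E(G2) ✓
  (3,5) → (φ(3),φ(5)) = (1,5) ∈ E(G2) ✓
  (3,8) → (φ(3),φ(8)) = (3,5) ∈ E(G2) ✓
  (4,5) → (φ(4),φ(5)) = (1,8) ∈ E(G2) ✓
  (4,6) → (φ(4),φ(6)) = (4,8) ∈ E(G2) ✓
  (4,8) → (φ(4),φ(8)) = (3,8) ∈ E(G2) ✓
  (5,8) → (φ(5),φ(8)) = (1,3) ∈ E(G2) ✓
  (7,8) → (φ(7),φ(8)) = (3,7) ∈ E(G2) ✓
All 19 edges of G1 map to edges of G2, and |E(G1)| = |E(G2)| = 19, so φ is a bijection on edges as well as vertices. Hence G1 ≅ G2.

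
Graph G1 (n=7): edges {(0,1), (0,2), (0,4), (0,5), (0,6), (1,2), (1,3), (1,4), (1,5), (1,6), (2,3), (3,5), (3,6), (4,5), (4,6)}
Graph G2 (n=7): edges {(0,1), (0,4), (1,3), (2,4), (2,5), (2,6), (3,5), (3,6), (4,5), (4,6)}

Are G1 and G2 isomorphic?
No, not isomorphic

The graphs are NOT isomorphic.

Counting triangles (3-cliques): G1 has 11, G2 has 2.
Triangle count is an isomorphism invariant, so differing triangle counts rule out isomorphism.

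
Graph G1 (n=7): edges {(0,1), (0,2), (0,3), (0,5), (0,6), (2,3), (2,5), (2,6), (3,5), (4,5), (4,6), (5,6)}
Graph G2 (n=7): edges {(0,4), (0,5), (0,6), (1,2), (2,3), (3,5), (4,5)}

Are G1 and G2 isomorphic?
No, not isomorphic

The graphs are NOT isomorphic.

Counting triangles (3-cliques): G1 has 8, G2 has 1.
Triangle count is an isomorphism invariant, so differing triangle counts rule out isomorphism.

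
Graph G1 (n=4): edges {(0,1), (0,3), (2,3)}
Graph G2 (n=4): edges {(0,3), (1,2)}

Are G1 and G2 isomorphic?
No, not isomorphic

The graphs are NOT isomorphic.

Connected components of G1: 1 component(s) with vertex sets [[0, 1, 2, 3]], sizes [4].
Connected components of G2: 2 component(s) with vertex sets [[0, 3], [1, 2]], sizes [2, 2].
The number of connected components (and the multiset of component sizes) is an isomorphism invariant — an isomorphism maps each component of G1 bijectively onto a component of G2. Since G1 has 1 component(s) and G2 has 2, they cannot be isomorphic.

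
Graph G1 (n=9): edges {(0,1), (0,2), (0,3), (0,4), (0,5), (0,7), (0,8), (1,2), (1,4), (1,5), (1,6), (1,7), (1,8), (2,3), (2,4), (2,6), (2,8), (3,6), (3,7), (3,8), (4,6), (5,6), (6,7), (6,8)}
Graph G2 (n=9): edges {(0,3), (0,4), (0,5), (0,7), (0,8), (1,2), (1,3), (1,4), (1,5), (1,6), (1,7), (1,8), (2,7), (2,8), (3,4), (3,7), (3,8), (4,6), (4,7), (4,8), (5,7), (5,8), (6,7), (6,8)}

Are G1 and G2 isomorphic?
Yes, isomorphic

The graphs are isomorphic.
One valid mapping φ: V(G1) → V(G2): 0→8, 1→1, 2→4, 3→0, 4→6, 5→2, 6→7, 7→5, 8→3

Verify φ preserves adjacency — for each edge of G1, its image is an edge of G2:
  (0,1) → (φ(0),φ(1)) = (1,8) ∈ E(G2) ✓
  (0,2) → (φ(0),φ(2)) = (4,8) ∈ E(G2) ✓
  (0,3) → (φ(0),φ(3)) = (0,8) ∈ E(G2) ✓
  (0,4) → (φ(0),φ(4)) = (6,8) ∈ E(G2) ✓
  (0,5) → (φ(0),φ(5)) = (2,8) ∈ E(G2) ✓
  (0,7) → (φ(0),φ(7)) = (5,8) ∈ E(G2) ✓
  (0,8) → (φ(0),φ(8)) = (3,8) ∈ E(G2) ✓
  (1,2) → (φ(1),φ(2)) = (1,4) ∈ E(G2) ✓
  (1,4) → (φ(1),φ(4)) = (1,6) ∈ E(G2) ✓
  (1,5) → (φ(1),φ(5)) = (1,2) ∈ E(G2) ✓
  (1,6) → (φ(1),φ(6)) = (1,7) ∈ E(G2) ✓
  (1,7) → (φ(1),φ(7)) = (1,5) ∈ E(G2) ✓
  (1,8) → (φ(1),φ(8)) = (1,3) ∈ E(G2) ✓
  (2,3) → (φ(2),φ(3)) = (0,4) ∈ E(G2) ✓
  (2,4) → (φ(2),φ(4)) = (4,6) ∈ E(G2) ✓
  (2,6) → (φ(2),φ(6)) = (4,7) ∈ E(G2) ✓
  (2,8) → (φ(2),φ(8)) = (3,4) ∈ E(G2) ✓
  (3,6) → (φ(3),φ(6)) = (0,7) ∈ E(G2) ✓
  (3,7) → (φ(3),φ(7)) = (0,5) ∈ E(G2) ✓
  (3,8) → (φ(3),φ(8)) = (0,3) ∈ E(G2) ✓
  (4,6) → (φ(4),φ(6)) = (6,7) ∈ E(G2) ✓
  (5,6) → (φ(5),φ(6)) = (2,7) ∈ E(G2) ✓
  (6,7) → (φ(6),φ(7)) = (5,7) ∈ E(G2) ✓
  (6,8) → (φ(6),φ(8)) = (3,7) ∈ E(G2) ✓
All 24 edges of G1 map to edges of G2, and |E(G1)| = |E(G2)| = 24, so φ is a bijection on edges as well as vertices. Hence G1 ≅ G2.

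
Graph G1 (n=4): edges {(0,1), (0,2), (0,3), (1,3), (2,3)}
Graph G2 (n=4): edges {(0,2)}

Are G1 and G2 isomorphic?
No, not isomorphic

The graphs are NOT isomorphic.

Connected components of G1: 1 component(s) with vertex sets [[0, 1, 2, 3]], sizes [4].
Connected components of G2: 3 component(s) with vertex sets [[1], [3], [0, 2]], sizes [1, 1, 2].
The number of connected components (and the multiset of component sizes) is an isomorphism invariant — an isomorphism maps each component of G1 bijectively onto a component of G2. Since G1 has 1 component(s) and G2 has 3, they cannot be isomorphic.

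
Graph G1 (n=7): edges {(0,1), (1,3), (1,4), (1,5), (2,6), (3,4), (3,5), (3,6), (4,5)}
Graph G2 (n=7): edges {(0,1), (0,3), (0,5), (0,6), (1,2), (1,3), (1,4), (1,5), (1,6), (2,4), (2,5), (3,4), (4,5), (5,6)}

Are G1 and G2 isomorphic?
No, not isomorphic

The graphs are NOT isomorphic.

Degrees in G1: deg(0)=1, deg(1)=4, deg(2)=1, deg(3)=4, deg(4)=3, deg(5)=3, deg(6)=2.
Sorted degree sequence of G1: [4, 4, 3, 3, 2, 1, 1].
Degrees in G2: deg(0)=4, deg(1)=6, deg(2)=3, deg(3)=3, deg(4)=4, deg(5)=5, deg(6)=3.
Sorted degree sequence of G2: [6, 5, 4, 4, 3, 3, 3].
The (sorted) degree sequence is an isomorphism invariant, so since G1 and G2 have different degree sequences they cannot be isomorphic.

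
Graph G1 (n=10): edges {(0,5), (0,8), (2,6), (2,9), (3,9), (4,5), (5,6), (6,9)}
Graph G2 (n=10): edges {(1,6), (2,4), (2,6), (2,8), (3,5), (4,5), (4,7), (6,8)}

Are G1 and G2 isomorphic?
Yes, isomorphic

The graphs are isomorphic.
One valid mapping φ: V(G1) → V(G2): 0→5, 1→0, 2→8, 3→1, 4→7, 5→4, 6→2, 7→9, 8→3, 9→6

Verify φ preserves adjacency — for each edge of G1, its image is an edge of G2:
  (0,5) → (φ(0),φ(5)) = (4,5) ∈ E(G2) ✓
  (0,8) → (φ(0),φ(8)) = (3,5) ∈ E(G2) ✓
  (2,6) → (φ(2),φ(6)) = (2,8) ∈ E(G2) ✓
  (2,9) → (φ(2),φ(9)) = (6,8) ∈ E(G2) ✓
  (3,9) → (φ(3),φ(9)) = (1,6) ∈ E(G2) ✓
  (4,5) → (φ(4),φ(5)) = (4,7) ∈ E(G2) ✓
  (5,6) → (φ(5),φ(6)) = (2,4) ∈ E(G2) ✓
  (6,9) → (φ(6),φ(9)) = (2,6) ∈ E(G2) ✓
All 8 edges of G1 map to edges of G2, and |E(G1)| = |E(G2)| = 8, so φ is a bijection on edges as well as vertices. Hence G1 ≅ G2.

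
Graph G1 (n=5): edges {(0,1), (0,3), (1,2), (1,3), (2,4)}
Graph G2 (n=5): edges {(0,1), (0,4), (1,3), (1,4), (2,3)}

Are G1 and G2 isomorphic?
Yes, isomorphic

The graphs are isomorphic.
One valid mapping φ: V(G1) → V(G2): 0→4, 1→1, 2→3, 3→0, 4→2

Verify φ preserves adjacency — for each edge of G1, its image is an edge of G2:
  (0,1) → (φ(0),φ(1)) = (1,4) ∈ E(G2) ✓
  (0,3) → (φ(0),φ(3)) = (0,4) ∈ E(G2) ✓
  (1,2) → (φ(1),φ(2)) = (1,3) ∈ E(G2) ✓
  (1,3) → (φ(1),φ(3)) = (0,1) ∈ E(G2) ✓
  (2,4) → (φ(2),φ(4)) = (2,3) ∈ E(G2) ✓
All 5 edges of G1 map to edges of G2, and |E(G1)| = |E(G2)| = 5, so φ is a bijection on edges as well as vertices. Hence G1 ≅ G2.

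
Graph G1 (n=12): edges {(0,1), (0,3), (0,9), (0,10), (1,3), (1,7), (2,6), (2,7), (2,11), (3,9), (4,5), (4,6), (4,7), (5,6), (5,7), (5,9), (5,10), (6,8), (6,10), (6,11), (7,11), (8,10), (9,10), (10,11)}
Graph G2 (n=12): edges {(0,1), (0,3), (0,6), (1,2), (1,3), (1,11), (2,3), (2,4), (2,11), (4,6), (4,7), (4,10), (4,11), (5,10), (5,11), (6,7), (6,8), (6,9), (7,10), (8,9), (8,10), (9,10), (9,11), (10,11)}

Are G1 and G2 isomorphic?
Yes, isomorphic

The graphs are isomorphic.
One valid mapping φ: V(G1) → V(G2): 0→1, 1→0, 2→8, 3→3, 4→7, 5→4, 6→10, 7→6, 8→5, 9→2, 10→11, 11→9

Verify φ preserves adjacency — for each edge of G1, its image is an edge of G2:
  (0,1) → (φ(0),φ(1)) = (0,1) ∈ E(G2) ✓
  (0,3) → (φ(0),φ(3)) = (1,3) ∈ E(G2) ✓
  (0,9) → (φ(0),φ(9)) = (1,2) ∈ E(G2) ✓
  (0,10) → (φ(0),φ(10)) = (1,11) ∈ E(G2) ✓
  (1,3) → (φ(1),φ(3)) = (0,3) ∈ E(G2) ✓
  (1,7) → (φ(1),φ(7)) = (0,6) ∈ E(G2) ✓
  (2,6) → (φ(2),φ(6)) = (8,10) ∈ E(G2) ✓
  (2,7) → (φ(2),φ(7)) = (6,8) ∈ E(G2) ✓
  (2,11) → (φ(2),φ(11)) = (8,9) ∈ E(G2) ✓
  (3,9) → (φ(3),φ(9)) = (2,3) ∈ E(G2) ✓
  (4,5) → (φ(4),φ(5)) = (4,7) ∈ E(G2) ✓
  (4,6) → (φ(4),φ(6)) = (7,10) ∈ E(G2) ✓
  (4,7) → (φ(4),φ(7)) = (6,7) ∈ E(G2) ✓
  (5,6) → (φ(5),φ(6)) = (4,10) ∈ E(G2) ✓
  (5,7) → (φ(5),φ(7)) = (4,6) ∈ E(G2) ✓
  (5,9) → (φ(5),φ(9)) = (2,4) ∈ E(G2) ✓
  (5,10) → (φ(5),φ(10)) = (4,11) ∈ E(G2) ✓
  (6,8) → (φ(6),φ(8)) = (5,10) ∈ E(G2) ✓
  (6,10) → (φ(6),φ(10)) = (10,11) ∈ E(G2) ✓
  (6,11) → (φ(6),φ(11)) = (9,10) ∈ E(G2) ✓
  (7,11) → (φ(7),φ(11)) = (6,9) ∈ E(G2) ✓
  (8,10) → (φ(8),φ(10)) = (5,11) ∈ E(G2) ✓
  (9,10) → (φ(9),φ(10)) = (2,11) ∈ E(G2) ✓
  (10,11) → (φ(10),φ(11)) = (9,11) ∈ E(G2) ✓
All 24 edges of G1 map to edges of G2, and |E(G1)| = |E(G2)| = 24, so φ is a bijection on edges as well as vertices. Hence G1 ≅ G2.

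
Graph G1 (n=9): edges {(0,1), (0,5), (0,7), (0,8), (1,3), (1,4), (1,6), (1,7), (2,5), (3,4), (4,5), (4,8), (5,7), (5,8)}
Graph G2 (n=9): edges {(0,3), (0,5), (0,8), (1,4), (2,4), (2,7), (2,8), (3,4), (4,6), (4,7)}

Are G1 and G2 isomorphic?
No, not isomorphic

The graphs are NOT isomorphic.

Counting triangles (3-cliques): G1 has 5, G2 has 1.
Triangle count is an isomorphism invariant, so differing triangle counts rule out isomorphism.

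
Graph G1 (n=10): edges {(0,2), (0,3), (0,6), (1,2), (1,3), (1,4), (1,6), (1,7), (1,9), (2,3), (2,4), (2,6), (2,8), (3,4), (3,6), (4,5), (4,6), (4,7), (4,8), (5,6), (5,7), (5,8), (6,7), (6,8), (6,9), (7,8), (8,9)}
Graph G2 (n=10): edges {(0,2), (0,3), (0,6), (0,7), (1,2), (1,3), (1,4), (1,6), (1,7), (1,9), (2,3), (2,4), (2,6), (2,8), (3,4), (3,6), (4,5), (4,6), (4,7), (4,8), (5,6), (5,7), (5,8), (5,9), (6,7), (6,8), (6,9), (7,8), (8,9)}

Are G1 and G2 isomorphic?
No, not isomorphic

The graphs are NOT isomorphic.

Counting edges: G1 has 27 edge(s); G2 has 29 edge(s).
Edge count is an isomorphism invariant (a bijection on vertices induces a bijection on edges), so differing edge counts rule out isomorphism.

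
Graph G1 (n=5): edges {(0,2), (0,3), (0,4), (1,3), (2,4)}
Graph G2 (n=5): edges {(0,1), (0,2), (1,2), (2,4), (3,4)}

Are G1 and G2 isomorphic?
Yes, isomorphic

The graphs are isomorphic.
One valid mapping φ: V(G1) → V(G2): 0→2, 1→3, 2→0, 3→4, 4→1

Verify φ preserves adjacency — for each edge of G1, its image is an edge of G2:
  (0,2) → (φ(0),φ(2)) = (0,2) ∈ E(G2) ✓
  (0,3) → (φ(0),φ(3)) = (2,4) ∈ E(G2) ✓
  (0,4) → (φ(0),φ(4)) = (1,2) ∈ E(G2) ✓
  (1,3) → (φ(1),φ(3)) = (3,4) ∈ E(G2) ✓
  (2,4) → (φ(2),φ(4)) = (0,1) ∈ E(G2) ✓
All 5 edges of G1 map to edges of G2, and |E(G1)| = |E(G2)| = 5, so φ is a bijection on edges as well as vertices. Hence G1 ≅ G2.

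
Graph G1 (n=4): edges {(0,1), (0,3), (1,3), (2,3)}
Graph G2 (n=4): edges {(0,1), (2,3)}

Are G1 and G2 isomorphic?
No, not isomorphic

The graphs are NOT isomorphic.

Degrees in G1: deg(0)=2, deg(1)=2, deg(2)=1, deg(3)=3.
Sorted degree sequence of G1: [3, 2, 2, 1].
Degrees in G2: deg(0)=1, deg(1)=1, deg(2)=1, deg(3)=1.
Sorted degree sequence of G2: [1, 1, 1, 1].
The (sorted) degree sequence is an isomorphism invariant, so since G1 and G2 have different degree sequences they cannot be isomorphic.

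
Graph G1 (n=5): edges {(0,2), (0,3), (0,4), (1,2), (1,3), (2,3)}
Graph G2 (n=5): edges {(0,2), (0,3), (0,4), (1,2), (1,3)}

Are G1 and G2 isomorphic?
No, not isomorphic

The graphs are NOT isomorphic.

Counting edges: G1 has 6 edge(s); G2 has 5 edge(s).
Edge count is an isomorphism invariant (a bijection on vertices induces a bijection on edges), so differing edge counts rule out isomorphism.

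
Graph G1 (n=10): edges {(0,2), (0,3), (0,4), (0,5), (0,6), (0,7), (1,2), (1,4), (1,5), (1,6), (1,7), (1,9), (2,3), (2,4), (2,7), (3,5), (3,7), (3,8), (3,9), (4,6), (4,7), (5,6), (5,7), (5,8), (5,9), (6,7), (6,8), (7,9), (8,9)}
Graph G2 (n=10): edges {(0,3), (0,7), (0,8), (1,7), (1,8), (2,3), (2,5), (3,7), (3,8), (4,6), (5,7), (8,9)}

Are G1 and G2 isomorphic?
No, not isomorphic

The graphs are NOT isomorphic.

Connected components of G1: 1 component(s) with vertex sets [[0, 1, 2, 3, 4, 5, 6, 7, 8, 9]], sizes [10].
Connected components of G2: 2 component(s) with vertex sets [[4, 6], [0, 1, 2, 3, 5, 7, 8, 9]], sizes [2, 8].
The number of connected components (and the multiset of component sizes) is an isomorphism invariant — an isomorphism maps each component of G1 bijectively onto a component of G2. Since G1 has 1 component(s) and G2 has 2, they cannot be isomorphic.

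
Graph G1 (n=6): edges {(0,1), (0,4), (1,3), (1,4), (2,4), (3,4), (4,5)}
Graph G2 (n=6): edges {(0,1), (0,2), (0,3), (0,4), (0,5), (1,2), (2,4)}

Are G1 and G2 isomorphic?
Yes, isomorphic

The graphs are isomorphic.
One valid mapping φ: V(G1) → V(G2): 0→4, 1→2, 2→5, 3→1, 4→0, 5→3

Verify φ preserves adjacency — for each edge of G1, its image is an edge of G2:
  (0,1) → (φ(0),φ(1)) = (2,4) ∈ E(G2) ✓
  (0,4) → (φ(0),φ(4)) = (0,4) ∈ E(G2) ✓
  (1,3) → (φ(1),φ(3)) = (1,2) ∈ E(G2) ✓
  (1,4) → (φ(1),φ(4)) = (0,2) ∈ E(G2) ✓
  (2,4) → (φ(2),φ(4)) = (0,5) ∈ E(G2) ✓
  (3,4) → (φ(3),φ(4)) = (0,1) ∈ E(G2) ✓
  (4,5) → (φ(4),φ(5)) = (0,3) ∈ E(G2) ✓
All 7 edges of G1 map to edges of G2, and |E(G1)| = |E(G2)| = 7, so φ is a bijection on edges as well as vertices. Hence G1 ≅ G2.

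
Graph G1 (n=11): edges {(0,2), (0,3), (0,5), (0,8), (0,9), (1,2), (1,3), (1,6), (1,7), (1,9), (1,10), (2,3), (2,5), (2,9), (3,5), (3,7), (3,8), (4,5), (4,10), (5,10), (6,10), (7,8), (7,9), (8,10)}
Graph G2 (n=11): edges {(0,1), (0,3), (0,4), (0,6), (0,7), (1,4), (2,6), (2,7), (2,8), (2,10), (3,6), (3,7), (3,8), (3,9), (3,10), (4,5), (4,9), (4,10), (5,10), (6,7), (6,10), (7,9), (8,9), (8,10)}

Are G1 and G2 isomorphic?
Yes, isomorphic

The graphs are isomorphic.
One valid mapping φ: V(G1) → V(G2): 0→7, 1→10, 2→6, 3→3, 4→1, 5→0, 6→5, 7→8, 8→9, 9→2, 10→4

Verify φ preserves adjacency — for each edge of G1, its image is an edge of G2:
  (0,2) → (φ(0),φ(2)) = (6,7) ∈ E(G2) ✓
  (0,3) → (φ(0),φ(3)) = (3,7) ∈ E(G2) ✓
  (0,5) → (φ(0),φ(5)) = (0,7) ∈ E(G2) ✓
  (0,8) → (φ(0),φ(8)) = (7,9) ∈ E(G2) ✓
  (0,9) → (φ(0),φ(9)) = (2,7) ∈ E(G2) ✓
  (1,2) → (φ(1),φ(2)) = (6,10) ∈ E(G2) ✓
  (1,3) → (φ(1),φ(3)) = (3,10) ∈ E(G2) ✓
  (1,6) → (φ(1),φ(6)) = (5,10) ∈ E(G2) ✓
  (1,7) → (φ(1),φ(7)) = (8,10) ∈ E(G2) ✓
  (1,9) → (φ(1),φ(9)) = (2,10) ∈ E(G2) ✓
  (1,10) → (φ(1),φ(10)) = (4,10) ∈ E(G2) ✓
  (2,3) → (φ(2),φ(3)) = (3,6) ∈ E(G2) ✓
  (2,5) → (φ(2),φ(5)) = (0,6) ∈ E(G2) ✓
  (2,9) → (φ(2),φ(9)) = (2,6) ∈ E(G2) ✓
  (3,5) → (φ(3),φ(5)) = (0,3) ∈ E(G2) ✓
  (3,7) → (φ(3),φ(7)) = (3,8) ∈ E(G2) ✓
  (3,8) → (φ(3),φ(8)) = (3,9) ∈ E(G2) ✓
  (4,5) → (φ(4),φ(5)) = (0,1) ∈ E(G2) ✓
  (4,10) → (φ(4),φ(10)) = (1,4) ∈ E(G2) ✓
  (5,10) → (φ(5),φ(10)) = (0,4) ∈ E(G2) ✓
  (6,10) → (φ(6),φ(10)) = (4,5) ∈ E(G2) ✓
  (7,8) → (φ(7),φ(8)) = (8,9) ∈ E(G2) ✓
  (7,9) → (φ(7),φ(9)) = (2,8) ∈ E(G2) ✓
  (8,10) → (φ(8),φ(10)) = (4,9) ∈ E(G2) ✓
All 24 edges of G1 map to edges of G2, and |E(G1)| = |E(G2)| = 24, so φ is a bijection on edges as well as vertices. Hence G1 ≅ G2.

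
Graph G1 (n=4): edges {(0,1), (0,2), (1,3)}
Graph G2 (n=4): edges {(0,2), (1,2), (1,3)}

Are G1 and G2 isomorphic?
Yes, isomorphic

The graphs are isomorphic.
One valid mapping φ: V(G1) → V(G2): 0→1, 1→2, 2→3, 3→0

Verify φ preserves adjacency — for each edge of G1, its image is an edge of G2:
  (0,1) → (φ(0),φ(1)) = (1,2) ∈ E(G2) ✓
  (0,2) → (φ(0),φ(2)) = (1,3) ∈ E(G2) ✓
  (1,3) → (φ(1),φ(3)) = (0,2) ∈ E(G2) ✓
All 3 edges of G1 map to edges of G2, and |E(G1)| = |E(G2)| = 3, so φ is a bijection on edges as well as vertices. Hence G1 ≅ G2.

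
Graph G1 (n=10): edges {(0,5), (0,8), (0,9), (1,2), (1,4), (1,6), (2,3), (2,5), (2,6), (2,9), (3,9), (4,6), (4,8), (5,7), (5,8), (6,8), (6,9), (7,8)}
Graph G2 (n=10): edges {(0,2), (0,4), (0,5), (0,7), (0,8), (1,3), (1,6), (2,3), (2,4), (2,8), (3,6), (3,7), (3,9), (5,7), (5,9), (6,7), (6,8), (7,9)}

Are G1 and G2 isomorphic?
Yes, isomorphic

The graphs are isomorphic.
One valid mapping φ: V(G1) → V(G2): 0→8, 1→9, 2→3, 3→1, 4→5, 5→2, 6→7, 7→4, 8→0, 9→6

Verify φ preserves adjacency — for each edge of G1, its image is an edge of G2:
  (0,5) → (φ(0),φ(5)) = (2,8) ∈ E(G2) ✓
  (0,8) → (φ(0),φ(8)) = (0,8) ∈ E(G2) ✓
  (0,9) → (φ(0),φ(9)) = (6,8) ∈ E(G2) ✓
  (1,2) → (φ(1),φ(2)) = (3,9) ∈ E(G2) ✓
  (1,4) → (φ(1),φ(4)) = (5,9) ∈ E(G2) ✓
  (1,6) → (φ(1),φ(6)) = (7,9) ∈ E(G2) ✓
  (2,3) → (φ(2),φ(3)) = (1,3) ∈ E(G2) ✓
  (2,5) → (φ(2),φ(5)) = (2,3) ∈ E(G2) ✓
  (2,6) → (φ(2),φ(6)) = (3,7) ∈ E(G2) ✓
  (2,9) → (φ(2),φ(9)) = (3,6) ∈ E(G2) ✓
  (3,9) → (φ(3),φ(9)) = (1,6) ∈ E(G2) ✓
  (4,6) → (φ(4),φ(6)) = (5,7) ∈ E(G2) ✓
  (4,8) → (φ(4),φ(8)) = (0,5) ∈ E(G2) ✓
  (5,7) → (φ(5),φ(7)) = (2,4) ∈ E(G2) ✓
  (5,8) → (φ(5),φ(8)) = (0,2) ∈ E(G2) ✓
  (6,8) → (φ(6),φ(8)) = (0,7) ∈ E(G2) ✓
  (6,9) → (φ(6),φ(9)) = (6,7) ∈ E(G2) ✓
  (7,8) → (φ(7),φ(8)) = (0,4) ∈ E(G2) ✓
All 18 edges of G1 map to edges of G2, and |E(G1)| = |E(G2)| = 18, so φ is a bijection on edges as well as vertices. Hence G1 ≅ G2.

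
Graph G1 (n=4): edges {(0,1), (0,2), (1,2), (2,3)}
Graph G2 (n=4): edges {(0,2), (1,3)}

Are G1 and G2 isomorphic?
No, not isomorphic

The graphs are NOT isomorphic.

Counting triangles (3-cliques): G1 has 1, G2 has 0.
Triangle count is an isomorphism invariant, so differing triangle counts rule out isomorphism.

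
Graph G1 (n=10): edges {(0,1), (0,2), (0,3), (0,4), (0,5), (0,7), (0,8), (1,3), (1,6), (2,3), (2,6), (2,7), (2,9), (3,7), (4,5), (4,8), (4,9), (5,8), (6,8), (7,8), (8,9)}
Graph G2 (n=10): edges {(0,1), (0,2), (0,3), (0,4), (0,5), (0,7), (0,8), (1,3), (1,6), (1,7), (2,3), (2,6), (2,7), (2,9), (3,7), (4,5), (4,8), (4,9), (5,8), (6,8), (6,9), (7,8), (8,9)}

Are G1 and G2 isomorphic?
No, not isomorphic

The graphs are NOT isomorphic.

Counting edges: G1 has 21 edge(s); G2 has 23 edge(s).
Edge count is an isomorphism invariant (a bijection on vertices induces a bijection on edges), so differing edge counts rule out isomorphism.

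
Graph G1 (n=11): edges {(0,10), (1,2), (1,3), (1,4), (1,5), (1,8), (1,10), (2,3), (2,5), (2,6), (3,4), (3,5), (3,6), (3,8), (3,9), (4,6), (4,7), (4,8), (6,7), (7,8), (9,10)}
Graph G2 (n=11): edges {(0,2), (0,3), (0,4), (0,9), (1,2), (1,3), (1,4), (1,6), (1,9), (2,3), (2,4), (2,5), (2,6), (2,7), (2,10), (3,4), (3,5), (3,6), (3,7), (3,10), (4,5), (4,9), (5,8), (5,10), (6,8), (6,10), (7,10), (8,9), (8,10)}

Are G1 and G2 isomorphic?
No, not isomorphic

The graphs are NOT isomorphic.

Counting triangles (3-cliques): G1 has 12, G2 has 25.
Triangle count is an isomorphism invariant, so differing triangle counts rule out isomorphism.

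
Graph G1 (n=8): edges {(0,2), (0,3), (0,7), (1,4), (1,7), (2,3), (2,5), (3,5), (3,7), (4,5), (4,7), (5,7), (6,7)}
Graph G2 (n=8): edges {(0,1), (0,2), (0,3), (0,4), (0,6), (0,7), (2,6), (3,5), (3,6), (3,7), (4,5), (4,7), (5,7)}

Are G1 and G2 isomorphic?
Yes, isomorphic

The graphs are isomorphic.
One valid mapping φ: V(G1) → V(G2): 0→4, 1→2, 2→5, 3→7, 4→6, 5→3, 6→1, 7→0

Verify φ preserves adjacency — for each edge of G1, its image is an edge of G2:
  (0,2) → (φ(0),φ(2)) = (4,5) ∈ E(G2) ✓
  (0,3) → (φ(0),φ(3)) = (4,7) ∈ E(G2) ✓
  (0,7) → (φ(0),φ(7)) = (0,4) ∈ E(G2) ✓
  (1,4) → (φ(1),φ(4)) = (2,6) ∈ E(G2) ✓
  (1,7) → (φ(1),φ(7)) = (0,2) ∈ E(G2) ✓
  (2,3) → (φ(2),φ(3)) = (5,7) ∈ E(G2) ✓
  (2,5) → (φ(2),φ(5)) = (3,5) ∈ E(G2) ✓
  (3,5) → (φ(3),φ(5)) = (3,7) ∈ E(G2) ✓
  (3,7) → (φ(3),φ(7)) = (0,7) ∈ E(G2) ✓
  (4,5) → (φ(4),φ(5)) = (3,6) ∈ E(G2) ✓
  (4,7) → (φ(4),φ(7)) = (0,6) ∈ E(G2) ✓
  (5,7) → (φ(5),φ(7)) = (0,3) ∈ E(G2) ✓
  (6,7) → (φ(6),φ(7)) = (0,1) ∈ E(G2) ✓
All 13 edges of G1 map to edges of G2, and |E(G1)| = |E(G2)| = 13, so φ is a bijection on edges as well as vertices. Hence G1 ≅ G2.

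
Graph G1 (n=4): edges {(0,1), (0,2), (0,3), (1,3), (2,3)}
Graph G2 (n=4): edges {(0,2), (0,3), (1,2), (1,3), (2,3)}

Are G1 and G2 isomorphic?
Yes, isomorphic

The graphs are isomorphic.
One valid mapping φ: V(G1) → V(G2): 0→2, 1→1, 2→0, 3→3

Verify φ preserves adjacency — for each edge of G1, its image is an edge of G2:
  (0,1) → (φ(0),φ(1)) = (1,2) ∈ E(G2) ✓
  (0,2) → (φ(0),φ(2)) = (0,2) ∈ E(G2) ✓
  (0,3) → (φ(0),φ(3)) = (2,3) ∈ E(G2) ✓
  (1,3) → (φ(1),φ(3)) = (1,3) ∈ E(G2) ✓
  (2,3) → (φ(2),φ(3)) = (0,3) ∈ E(G2) ✓
All 5 edges of G1 map to edges of G2, and |E(G1)| = |E(G2)| = 5, so φ is a bijection on edges as well as vertices. Hence G1 ≅ G2.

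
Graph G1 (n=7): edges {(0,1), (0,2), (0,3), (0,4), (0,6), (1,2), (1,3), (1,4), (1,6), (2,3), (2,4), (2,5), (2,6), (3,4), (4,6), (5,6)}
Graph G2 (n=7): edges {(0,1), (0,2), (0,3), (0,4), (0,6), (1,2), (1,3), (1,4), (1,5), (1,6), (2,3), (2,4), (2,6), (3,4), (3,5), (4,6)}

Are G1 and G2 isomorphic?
Yes, isomorphic

The graphs are isomorphic.
One valid mapping φ: V(G1) → V(G2): 0→0, 1→2, 2→1, 3→6, 4→4, 5→5, 6→3

Verify φ preserves adjacency — for each edge of G1, its image is an edge of G2:
  (0,1) → (φ(0),φ(1)) = (0,2) ∈ E(G2) ✓
  (0,2) → (φ(0),φ(2)) = (0,1) ∈ E(G2) ✓
  (0,3) → (φ(0),φ(3)) = (0,6) ∈ E(G2) ✓
  (0,4) → (φ(0),φ(4)) = (0,4) ∈ E(G2) ✓
  (0,6) → (φ(0),φ(6)) = (0,3) ∈ E(G2) ✓
  (1,2) → (φ(1),φ(2)) = (1,2) ∈ E(G2) ✓
  (1,3) → (φ(1),φ(3)) = (2,6) ∈ E(G2) ✓
  (1,4) → (φ(1),φ(4)) = (2,4) ∈ E(G2) ✓
  (1,6) → (φ(1),φ(6)) = (2,3) ∈ E(G2) ✓
  (2,3) → (φ(2),φ(3)) = (1,6) ∈ E(G2) ✓
  (2,4) → (φ(2),φ(4)) = (1,4) ∈ E(G2) ✓
  (2,5) → (φ(2),φ(5)) = (1,5) ∈ E(G2) ✓
  (2,6) → (φ(2),φ(6)) = (1,3) ∈ E(G2) ✓
  (3,4) → (φ(3),φ(4)) = (4,6) ∈ E(G2) ✓
  (4,6) → (φ(4),φ(6)) = (3,4) ∈ E(G2) ✓
  (5,6) → (φ(5),φ(6)) = (3,5) ∈ E(G2) ✓
All 16 edges of G1 map to edges of G2, and |E(G1)| = |E(G2)| = 16, so φ is a bijection on edges as well as vertices. Hence G1 ≅ G2.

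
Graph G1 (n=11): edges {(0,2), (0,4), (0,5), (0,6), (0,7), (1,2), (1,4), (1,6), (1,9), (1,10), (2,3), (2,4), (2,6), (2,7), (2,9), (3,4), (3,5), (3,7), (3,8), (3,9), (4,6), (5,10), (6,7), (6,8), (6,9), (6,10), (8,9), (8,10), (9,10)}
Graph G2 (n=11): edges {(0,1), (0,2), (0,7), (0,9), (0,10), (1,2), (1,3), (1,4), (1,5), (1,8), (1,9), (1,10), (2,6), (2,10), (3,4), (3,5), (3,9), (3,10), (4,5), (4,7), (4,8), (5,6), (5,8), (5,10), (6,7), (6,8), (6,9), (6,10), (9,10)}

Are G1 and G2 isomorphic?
Yes, isomorphic

The graphs are isomorphic.
One valid mapping φ: V(G1) → V(G2): 0→0, 1→3, 2→10, 3→6, 4→9, 5→7, 6→1, 7→2, 8→8, 9→5, 10→4

Verify φ preserves adjacency — for each edge of G1, its image is an edge of G2:
  (0,2) → (φ(0),φ(2)) = (0,10) ∈ E(G2) ✓
  (0,4) → (φ(0),φ(4)) = (0,9) ∈ E(G2) ✓
  (0,5) → (φ(0),φ(5)) = (0,7) ∈ E(G2) ✓
  (0,6) → (φ(0),φ(6)) = (0,1) ∈ E(G2) ✓
  (0,7) → (φ(0),φ(7)) = (0,2) ∈ E(G2) ✓
  (1,2) → (φ(1),φ(2)) = (3,10) ∈ E(G2) ✓
  (1,4) → (φ(1),φ(4)) = (3,9) ∈ E(G2) ✓
  (1,6) → (φ(1),φ(6)) = (1,3) ∈ E(G2) ✓
  (1,9) → (φ(1),φ(9)) = (3,5) ∈ E(G2) ✓
  (1,10) → (φ(1),φ(10)) = (3,4) ∈ E(G2) ✓
  (2,3) → (φ(2),φ(3)) = (6,10) ∈ E(G2) ✓
  (2,4) → (φ(2),φ(4)) = (9,10) ∈ E(G2) ✓
  (2,6) → (φ(2),φ(6)) = (1,10) ∈ E(G2) ✓
  (2,7) → (φ(2),φ(7)) = (2,10) ∈ E(G2) ✓
  (2,9) → (φ(2),φ(9)) = (5,10) ∈ E(G2) ✓
  (3,4) → (φ(3),φ(4)) = (6,9) ∈ E(G2) ✓
  (3,5) → (φ(3),φ(5)) = (6,7) ∈ E(G2) ✓
  (3,7) → (φ(3),φ(7)) = (2,6) ∈ E(G2) ✓
  (3,8) → (φ(3),φ(8)) = (6,8) ∈ E(G2) ✓
  (3,9) → (φ(3),φ(9)) = (5,6) ∈ E(G2) ✓
  (4,6) → (φ(4),φ(6)) = (1,9) ∈ E(G2) ✓
  (5,10) → (φ(5),φ(10)) = (4,7) ∈ E(G2) ✓
  (6,7) → (φ(6),φ(7)) = (1,2) ∈ E(G2) ✓
  (6,8) → (φ(6),φ(8)) = (1,8) ∈ E(G2) ✓
  (6,9) → (φ(6),φ(9)) = (1,5) ∈ E(G2) ✓
  (6,10) → (φ(6),φ(10)) = (1,4) ∈ E(G2) ✓
  (8,9) → (φ(8),φ(9)) = (5,8) ∈ E(G2) ✓
  (8,10) → (φ(8),φ(10)) = (4,8) ∈ E(G2) ✓
  (9,10) → (φ(9),φ(10)) = (4,5) ∈ E(G2) ✓
All 29 edges of G1 map to edges of G2, and |E(G1)| = |E(G2)| = 29, so φ is a bijection on edges as well as vertices. Hence G1 ≅ G2.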